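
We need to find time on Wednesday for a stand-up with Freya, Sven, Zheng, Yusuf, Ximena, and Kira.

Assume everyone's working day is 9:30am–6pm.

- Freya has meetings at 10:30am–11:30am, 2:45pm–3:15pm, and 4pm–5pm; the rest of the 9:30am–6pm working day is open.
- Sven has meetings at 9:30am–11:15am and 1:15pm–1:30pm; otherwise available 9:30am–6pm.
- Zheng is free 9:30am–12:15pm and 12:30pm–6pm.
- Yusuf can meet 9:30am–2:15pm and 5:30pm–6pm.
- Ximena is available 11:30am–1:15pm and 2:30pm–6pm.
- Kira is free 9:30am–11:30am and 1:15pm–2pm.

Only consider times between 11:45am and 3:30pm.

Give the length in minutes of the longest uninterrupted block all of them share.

Freya free within 09:30–18:00: 09:30–10:30, 11:30–14:45, 15:15–16:00, 17:00–18:00.
Sven free within 09:30–18:00: 11:15–13:15, 13:30–18:00.
Freya ∩ Sven: 11:30–13:15, 13:30–14:45, 15:15–16:00, 17:00–18:00.
Freya ∩ Sven ∩ Zheng: 11:30–12:15, 12:30–13:15, 13:30–14:45, 15:15–16:00, 17:00–18:00.
Freya ∩ Sven ∩ Zheng ∩ Yusuf: 11:30–12:15, 12:30–13:15, 13:30–14:15, 17:30–18:00.
Freya ∩ Sven ∩ Zheng ∩ Yusuf ∩ Ximena: 11:30–12:15, 12:30–13:15, 17:30–18:00.
Freya ∩ Sven ∩ Zheng ∩ Yusuf ∩ Ximena ∩ Kira: (none).
Restricted to 11:45–15:30: (none).
No common window.

0 minutes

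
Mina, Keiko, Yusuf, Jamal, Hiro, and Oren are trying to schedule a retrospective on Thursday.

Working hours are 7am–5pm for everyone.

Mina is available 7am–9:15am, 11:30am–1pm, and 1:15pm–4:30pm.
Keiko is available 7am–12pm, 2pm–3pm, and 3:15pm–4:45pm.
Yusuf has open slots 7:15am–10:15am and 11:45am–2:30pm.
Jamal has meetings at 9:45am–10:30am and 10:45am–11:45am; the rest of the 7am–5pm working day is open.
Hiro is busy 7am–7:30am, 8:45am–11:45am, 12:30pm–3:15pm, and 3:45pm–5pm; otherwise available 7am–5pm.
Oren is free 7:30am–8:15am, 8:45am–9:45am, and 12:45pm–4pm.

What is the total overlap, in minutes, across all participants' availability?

Jamal free within 07:00–17:00: 07:00–09:45, 10:30–10:45, 11:45–17:00.
Hiro free within 07:00–17:00: 07:30–08:45, 11:45–12:30, 15:15–15:45.
Mina ∩ Keiko: 07:00–09:15, 11:30–12:00, 14:00–15:00, 15:15–16:30.
Mina ∩ Keiko ∩ Yusuf: 07:15–09:15, 11:45–12:00, 14:00–14:30.
Mina ∩ Keiko ∩ Yusuf ∩ Jamal: 07:15–09:15, 11:45–12:00, 14:00–14:30.
Mina ∩ Keiko ∩ Yusuf ∩ Jamal ∩ Hiro: 07:30–08:45, 11:45–12:00.
Mina ∩ Keiko ∩ Yusuf ∩ Jamal ∩ Hiro ∩ Oren: 07:30–08:15.
Total common minutes: 45.

45 minutes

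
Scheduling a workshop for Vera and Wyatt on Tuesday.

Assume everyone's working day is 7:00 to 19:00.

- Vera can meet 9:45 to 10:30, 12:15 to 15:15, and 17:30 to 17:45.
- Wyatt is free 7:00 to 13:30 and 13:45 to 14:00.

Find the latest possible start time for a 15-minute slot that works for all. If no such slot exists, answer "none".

13:45

Vera ∩ Wyatt: 09:45–10:30, 12:15–13:30, 13:45–14:00.
Windows ≥ 15 min: 09:45–10:30, 12:15–13:30, 13:45–14:00.
Latest start in the last window 13:45–14:00 is 14:00 − 15 min = 13:45.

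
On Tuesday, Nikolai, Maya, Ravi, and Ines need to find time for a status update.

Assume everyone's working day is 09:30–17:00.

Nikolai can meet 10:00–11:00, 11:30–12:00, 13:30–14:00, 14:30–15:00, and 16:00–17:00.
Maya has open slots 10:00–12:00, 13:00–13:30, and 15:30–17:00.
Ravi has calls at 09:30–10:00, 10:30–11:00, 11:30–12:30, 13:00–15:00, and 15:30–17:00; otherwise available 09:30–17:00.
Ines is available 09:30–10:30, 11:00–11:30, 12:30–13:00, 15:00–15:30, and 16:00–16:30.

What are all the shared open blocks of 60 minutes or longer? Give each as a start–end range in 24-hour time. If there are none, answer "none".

none

Ravi free within 09:30–17:00: 10:00–10:30, 11:00–11:30, 12:30–13:00, 15:00–15:30.
Nikolai ∩ Maya: 10:00–11:00, 11:30–12:00, 16:00–17:00.
Nikolai ∩ Maya ∩ Ravi: 10:00–10:30.
Nikolai ∩ Maya ∩ Ravi ∩ Ines: 10:00–10:30.
Windows ≥ 60 min: (none).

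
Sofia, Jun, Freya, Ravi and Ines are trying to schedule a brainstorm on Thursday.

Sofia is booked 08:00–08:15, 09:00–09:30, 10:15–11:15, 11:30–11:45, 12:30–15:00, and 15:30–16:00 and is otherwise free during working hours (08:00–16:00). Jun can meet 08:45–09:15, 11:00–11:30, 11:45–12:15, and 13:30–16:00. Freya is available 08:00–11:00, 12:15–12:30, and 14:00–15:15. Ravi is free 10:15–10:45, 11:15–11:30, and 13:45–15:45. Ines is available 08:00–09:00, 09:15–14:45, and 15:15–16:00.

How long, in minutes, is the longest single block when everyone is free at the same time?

0 minutes

Sofia free within 08:00–16:00: 08:15–09:00, 09:30–10:15, 11:15–11:30, 11:45–12:30, 15:00–15:30.
Sofia ∩ Jun: 08:45–09:00, 11:15–11:30, 11:45–12:15, 15:00–15:30.
Sofia ∩ Jun ∩ Freya: 08:45–09:00, 15:00–15:15.
Sofia ∩ Jun ∩ Freya ∩ Ravi: 15:00–15:15.
Sofia ∩ Jun ∩ Freya ∩ Ravi ∩ Ines: (none).
No common window.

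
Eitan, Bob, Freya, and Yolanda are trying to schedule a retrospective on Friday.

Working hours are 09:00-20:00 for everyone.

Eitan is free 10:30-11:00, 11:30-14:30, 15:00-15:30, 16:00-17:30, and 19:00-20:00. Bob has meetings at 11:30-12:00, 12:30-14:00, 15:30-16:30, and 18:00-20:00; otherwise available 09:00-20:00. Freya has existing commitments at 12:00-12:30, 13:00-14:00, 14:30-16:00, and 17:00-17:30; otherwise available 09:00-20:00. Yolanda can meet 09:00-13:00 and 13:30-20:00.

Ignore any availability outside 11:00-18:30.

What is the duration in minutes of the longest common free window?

30 minutes

Bob free within 09:00–20:00: 09:00–11:30, 12:00–12:30, 14:00–15:30, 16:30–18:00.
Freya free within 09:00–20:00: 09:00–12:00, 12:30–13:00, 14:00–14:30, 16:00–17:00, 17:30–20:00.
Eitan ∩ Bob: 10:30–11:00, 12:00–12:30, 14:00–14:30, 15:00–15:30, 16:30–17:30.
Eitan ∩ Bob ∩ Freya: 10:30–11:00, 14:00–14:30, 16:30–17:00.
Eitan ∩ Bob ∩ Freya ∩ Yolanda: 10:30–11:00, 14:00–14:30, 16:30–17:00.
Restricted to 11:00–18:30: 14:00–14:30, 16:30–17:00.
Common window lengths: 30, 30 min; longest is 30.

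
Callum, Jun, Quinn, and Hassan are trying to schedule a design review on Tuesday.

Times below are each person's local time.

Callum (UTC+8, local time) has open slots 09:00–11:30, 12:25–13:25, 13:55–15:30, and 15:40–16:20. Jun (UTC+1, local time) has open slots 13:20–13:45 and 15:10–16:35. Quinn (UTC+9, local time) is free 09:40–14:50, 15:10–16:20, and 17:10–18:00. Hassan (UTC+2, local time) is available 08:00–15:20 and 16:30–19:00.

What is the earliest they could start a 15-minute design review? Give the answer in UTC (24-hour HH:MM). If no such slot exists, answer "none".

none

Callum → UTC: 01:00–03:30, 04:25–05:25, 05:55–07:30, 07:40–08:20.
Jun → UTC: 12:20–12:45, 14:10–15:35.
Quinn → UTC: 00:40–05:50, 06:10–07:20, 08:10–09:00.
Hassan → UTC: 06:00–13:20, 14:30–17:00.
Callum ∩ Jun: (none).
Callum ∩ Jun ∩ Quinn: (none).
Callum ∩ Jun ∩ Quinn ∩ Hassan: (none).
Windows ≥ 15 min: (none).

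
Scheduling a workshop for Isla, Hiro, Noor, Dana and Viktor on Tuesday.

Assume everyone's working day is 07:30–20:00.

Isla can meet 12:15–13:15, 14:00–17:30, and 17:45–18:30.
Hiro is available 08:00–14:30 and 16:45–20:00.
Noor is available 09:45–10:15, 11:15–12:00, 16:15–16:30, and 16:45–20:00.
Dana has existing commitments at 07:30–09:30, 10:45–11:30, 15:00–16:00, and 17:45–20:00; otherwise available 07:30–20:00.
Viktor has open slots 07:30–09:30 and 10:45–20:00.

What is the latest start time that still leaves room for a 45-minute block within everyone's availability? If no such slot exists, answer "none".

Dana free within 07:30–20:00: 09:30–10:45, 11:30–15:00, 16:00–17:45.
Isla ∩ Hiro: 12:15–13:15, 14:00–14:30, 16:45–17:30, 17:45–18:30.
Isla ∩ Hiro ∩ Noor: 16:45–17:30, 17:45–18:30.
Isla ∩ Hiro ∩ Noor ∩ Dana: 16:45–17:30.
Isla ∩ Hiro ∩ Noor ∩ Dana ∩ Viktor: 16:45–17:30.
Windows ≥ 45 min: 16:45–17:30.
Latest start in the last window 16:45–17:30 is 17:30 − 45 min = 16:45.

16:45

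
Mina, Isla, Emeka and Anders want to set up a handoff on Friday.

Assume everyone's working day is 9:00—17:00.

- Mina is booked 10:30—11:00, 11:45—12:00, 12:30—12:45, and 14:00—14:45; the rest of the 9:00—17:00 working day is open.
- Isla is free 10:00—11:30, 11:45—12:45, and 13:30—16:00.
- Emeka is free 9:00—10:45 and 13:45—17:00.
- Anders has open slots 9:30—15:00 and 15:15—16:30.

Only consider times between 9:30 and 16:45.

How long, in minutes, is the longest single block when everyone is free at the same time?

Mina free within 09:00–17:00: 09:00–10:30, 11:00–11:45, 12:00–12:30, 12:45–14:00, 14:45–17:00.
Mina ∩ Isla: 10:00–10:30, 11:00–11:30, 12:00–12:30, 13:30–14:00, 14:45–16:00.
Mina ∩ Isla ∩ Emeka: 10:00–10:30, 13:45–14:00, 14:45–16:00.
Mina ∩ Isla ∩ Emeka ∩ Anders: 10:00–10:30, 13:45–14:00, 14:45–15:00, 15:15–16:00.
Restricted to 09:30–16:45: 10:00–10:30, 13:45–14:00, 14:45–15:00, 15:15–16:00.
Common window lengths: 30, 15, 15, 45 min; longest is 45.

45 minutes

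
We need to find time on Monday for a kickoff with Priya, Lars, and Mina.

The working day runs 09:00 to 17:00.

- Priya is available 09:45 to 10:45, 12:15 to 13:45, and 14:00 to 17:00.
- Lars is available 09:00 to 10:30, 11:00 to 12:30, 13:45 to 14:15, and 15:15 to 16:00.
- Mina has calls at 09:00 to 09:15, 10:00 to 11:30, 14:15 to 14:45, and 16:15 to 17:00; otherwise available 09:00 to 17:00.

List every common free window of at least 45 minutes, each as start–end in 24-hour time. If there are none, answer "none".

15:15–16:00

Mina free within 09:00–17:00: 09:15–10:00, 11:30–14:15, 14:45–16:15.
Priya ∩ Lars: 09:45–10:30, 12:15–12:30, 14:00–14:15, 15:15–16:00.
Priya ∩ Lars ∩ Mina: 09:45–10:00, 12:15–12:30, 14:00–14:15, 15:15–16:00.
Windows ≥ 45 min: 15:15–16:00.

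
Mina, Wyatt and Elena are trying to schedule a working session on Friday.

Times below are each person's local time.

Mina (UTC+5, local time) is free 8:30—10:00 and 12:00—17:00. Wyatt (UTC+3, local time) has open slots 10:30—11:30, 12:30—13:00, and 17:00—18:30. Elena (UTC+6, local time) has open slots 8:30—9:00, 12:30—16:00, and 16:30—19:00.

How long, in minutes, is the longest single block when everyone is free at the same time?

Mina → UTC: 03:30–05:00, 07:00–12:00.
Wyatt → UTC: 07:30–08:30, 09:30–10:00, 14:00–15:30.
Elena → UTC: 02:30–03:00, 06:30–10:00, 10:30–13:00.
Mina ∩ Wyatt: 07:30–08:30, 09:30–10:00.
Mina ∩ Wyatt ∩ Elena: 07:30–08:30, 09:30–10:00.
Common window lengths: 60, 30 min; longest is 60.

60 minutes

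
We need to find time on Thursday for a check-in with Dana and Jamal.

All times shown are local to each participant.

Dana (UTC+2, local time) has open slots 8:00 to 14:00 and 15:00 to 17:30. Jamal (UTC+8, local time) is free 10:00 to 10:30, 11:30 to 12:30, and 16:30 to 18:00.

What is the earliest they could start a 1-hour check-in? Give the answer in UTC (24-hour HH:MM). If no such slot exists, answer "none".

Dana → UTC: 06:00–12:00, 13:00–15:30.
Jamal → UTC: 02:00–02:30, 03:30–04:30, 08:30–10:00.
Dana ∩ Jamal: 08:30–10:00.
Windows ≥ 60 min: 08:30–10:00.
Earliest such window starts at 08:30.

08:30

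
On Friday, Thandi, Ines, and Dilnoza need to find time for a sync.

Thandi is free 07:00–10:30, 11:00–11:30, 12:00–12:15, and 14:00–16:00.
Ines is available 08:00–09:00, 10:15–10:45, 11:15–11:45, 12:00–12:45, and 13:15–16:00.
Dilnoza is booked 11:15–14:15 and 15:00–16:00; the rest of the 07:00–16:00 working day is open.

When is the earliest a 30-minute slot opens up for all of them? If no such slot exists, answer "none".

Dilnoza free within 07:00–16:00: 07:00–11:15, 14:15–15:00.
Thandi ∩ Ines: 08:00–09:00, 10:15–10:30, 11:15–11:30, 12:00–12:15, 14:00–16:00.
Thandi ∩ Ines ∩ Dilnoza: 08:00–09:00, 10:15–10:30, 14:15–15:00.
Windows ≥ 30 min: 08:00–09:00, 14:15–15:00.
Earliest such window starts at 08:00.

08:00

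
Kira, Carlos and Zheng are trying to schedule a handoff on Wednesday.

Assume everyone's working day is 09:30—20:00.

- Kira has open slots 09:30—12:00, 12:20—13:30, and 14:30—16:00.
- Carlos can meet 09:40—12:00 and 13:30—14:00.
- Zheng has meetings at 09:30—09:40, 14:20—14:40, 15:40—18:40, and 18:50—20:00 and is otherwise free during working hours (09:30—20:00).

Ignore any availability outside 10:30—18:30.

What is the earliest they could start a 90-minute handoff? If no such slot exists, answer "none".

Zheng free within 09:30–20:00: 09:40–14:20, 14:40–15:40, 18:40–18:50.
Kira ∩ Carlos: 09:40–12:00.
Kira ∩ Carlos ∩ Zheng: 09:40–12:00.
Restricted to 10:30–18:30: 10:30–12:00.
Windows ≥ 90 min: 10:30–12:00.
Earliest such window starts at 10:30.

10:30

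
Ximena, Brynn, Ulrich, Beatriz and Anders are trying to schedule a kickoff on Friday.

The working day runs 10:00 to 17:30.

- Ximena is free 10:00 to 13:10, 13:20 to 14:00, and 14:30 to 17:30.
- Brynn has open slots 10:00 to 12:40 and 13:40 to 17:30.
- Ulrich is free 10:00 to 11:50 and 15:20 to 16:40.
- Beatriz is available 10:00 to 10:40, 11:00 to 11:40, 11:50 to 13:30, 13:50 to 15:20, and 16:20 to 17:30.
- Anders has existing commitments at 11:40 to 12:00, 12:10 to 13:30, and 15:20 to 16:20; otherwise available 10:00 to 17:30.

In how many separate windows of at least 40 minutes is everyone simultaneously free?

2

Anders free within 10:00–17:30: 10:00–11:40, 12:00–12:10, 13:30–15:20, 16:20–17:30.
Ximena ∩ Brynn: 10:00–12:40, 13:40–14:00, 14:30–17:30.
Ximena ∩ Brynn ∩ Ulrich: 10:00–11:50, 15:20–16:40.
Ximena ∩ Brynn ∩ Ulrich ∩ Beatriz: 10:00–10:40, 11:00–11:40, 16:20–16:40.
Ximena ∩ Brynn ∩ Ulrich ∩ Beatriz ∩ Anders: 10:00–10:40, 11:00–11:40, 16:20–16:40.
Windows ≥ 40 min: 10:00–10:40, 11:00–11:40.
That's 2 windows.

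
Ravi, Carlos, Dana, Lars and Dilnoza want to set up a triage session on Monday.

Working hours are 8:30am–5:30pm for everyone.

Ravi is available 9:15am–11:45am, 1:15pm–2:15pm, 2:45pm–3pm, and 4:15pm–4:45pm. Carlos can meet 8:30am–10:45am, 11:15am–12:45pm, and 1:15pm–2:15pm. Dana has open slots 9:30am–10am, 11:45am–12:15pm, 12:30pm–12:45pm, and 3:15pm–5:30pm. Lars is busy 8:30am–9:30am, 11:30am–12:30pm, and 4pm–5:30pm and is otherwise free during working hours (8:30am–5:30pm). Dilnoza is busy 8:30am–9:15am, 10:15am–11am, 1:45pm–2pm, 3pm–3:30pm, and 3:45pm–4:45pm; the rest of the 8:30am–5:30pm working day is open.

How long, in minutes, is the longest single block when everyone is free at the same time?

Lars free within 08:30–17:30: 09:30–11:30, 12:30–16:00.
Dilnoza free within 08:30–17:30: 09:15–10:15, 11:00–13:45, 14:00–15:00, 15:30–15:45, 16:45–17:30.
Ravi ∩ Carlos: 09:15–10:45, 11:15–11:45, 13:15–14:15.
Ravi ∩ Carlos ∩ Dana: 09:30–10:00.
Ravi ∩ Carlos ∩ Dana ∩ Lars: 09:30–10:00.
Ravi ∩ Carlos ∩ Dana ∩ Lars ∩ Dilnoza: 09:30–10:00.
Single common window of 30 minutes.

30 minutes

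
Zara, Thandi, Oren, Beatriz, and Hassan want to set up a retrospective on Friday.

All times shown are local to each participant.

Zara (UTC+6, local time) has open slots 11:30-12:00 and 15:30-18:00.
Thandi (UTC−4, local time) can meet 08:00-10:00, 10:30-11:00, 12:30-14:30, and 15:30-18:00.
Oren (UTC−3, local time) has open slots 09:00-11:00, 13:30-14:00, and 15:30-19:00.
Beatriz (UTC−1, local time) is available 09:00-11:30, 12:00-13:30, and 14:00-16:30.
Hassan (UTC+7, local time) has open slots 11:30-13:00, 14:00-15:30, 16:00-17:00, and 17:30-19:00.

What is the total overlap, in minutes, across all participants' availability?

Zara → UTC: 05:30–06:00, 09:30–12:00.
Thandi → UTC: 12:00–14:00, 14:30–15:00, 16:30–18:30, 19:30–22:00.
Oren → UTC: 12:00–14:00, 16:30–17:00, 18:30–22:00.
Beatriz → UTC: 10:00–12:30, 13:00–14:30, 15:00–17:30.
Hassan → UTC: 04:30–06:00, 07:00–08:30, 09:00–10:00, 10:30–12:00.
Zara ∩ Thandi: (none).
Zara ∩ Thandi ∩ Oren: (none).
Zara ∩ Thandi ∩ Oren ∩ Beatriz: (none).
Zara ∩ Thandi ∩ Oren ∩ Beatriz ∩ Hassan: (none).
Total common minutes: 0.

0 minutes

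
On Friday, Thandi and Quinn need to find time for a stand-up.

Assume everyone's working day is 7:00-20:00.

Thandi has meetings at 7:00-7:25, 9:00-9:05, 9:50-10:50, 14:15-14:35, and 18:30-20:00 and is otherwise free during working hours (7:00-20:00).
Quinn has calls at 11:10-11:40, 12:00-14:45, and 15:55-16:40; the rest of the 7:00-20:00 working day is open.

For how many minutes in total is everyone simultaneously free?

360 minutes

Thandi free within 07:00–20:00: 07:25–09:00, 09:05–09:50, 10:50–14:15, 14:35–18:30.
Quinn free within 07:00–20:00: 07:00–11:10, 11:40–12:00, 14:45–15:55, 16:40–20:00.
Thandi ∩ Quinn: 07:25–09:00, 09:05–09:50, 10:50–11:10, 11:40–12:00, 14:45–15:55, 16:40–18:30.
Total common minutes: 95 + 45 + 20 + 20 + 70 + 110 = 360.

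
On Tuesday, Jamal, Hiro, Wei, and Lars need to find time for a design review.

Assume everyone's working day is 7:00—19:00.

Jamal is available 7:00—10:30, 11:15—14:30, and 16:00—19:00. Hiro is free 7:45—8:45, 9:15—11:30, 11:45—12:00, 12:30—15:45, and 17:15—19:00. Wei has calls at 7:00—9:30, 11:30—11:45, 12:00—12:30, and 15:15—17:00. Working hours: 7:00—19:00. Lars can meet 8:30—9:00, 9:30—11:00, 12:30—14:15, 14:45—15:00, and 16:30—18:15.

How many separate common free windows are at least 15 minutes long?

3

Wei free within 07:00–19:00: 09:30–11:30, 11:45–12:00, 12:30–15:15, 17:00–19:00.
Jamal ∩ Hiro: 07:45–08:45, 09:15–10:30, 11:15–11:30, 11:45–12:00, 12:30–14:30, 17:15–19:00.
Jamal ∩ Hiro ∩ Wei: 09:30–10:30, 11:15–11:30, 11:45–12:00, 12:30–14:30, 17:15–19:00.
Jamal ∩ Hiro ∩ Wei ∩ Lars: 09:30–10:30, 12:30–14:15, 17:15–18:15.
Windows ≥ 15 min: 09:30–10:30, 12:30–14:15, 17:15–18:15.
That's 3 windows.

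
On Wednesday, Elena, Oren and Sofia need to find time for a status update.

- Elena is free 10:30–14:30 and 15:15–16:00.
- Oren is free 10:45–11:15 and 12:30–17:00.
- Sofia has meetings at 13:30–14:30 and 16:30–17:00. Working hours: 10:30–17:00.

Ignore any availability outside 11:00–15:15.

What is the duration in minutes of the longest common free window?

60 minutes

Sofia free within 10:30–17:00: 10:30–13:30, 14:30–16:30.
Elena ∩ Oren: 10:45–11:15, 12:30–14:30, 15:15–16:00.
Elena ∩ Oren ∩ Sofia: 10:45–11:15, 12:30–13:30, 15:15–16:00.
Restricted to 11:00–15:15: 11:00–11:15, 12:30–13:30.
Common window lengths: 15, 60 min; longest is 60.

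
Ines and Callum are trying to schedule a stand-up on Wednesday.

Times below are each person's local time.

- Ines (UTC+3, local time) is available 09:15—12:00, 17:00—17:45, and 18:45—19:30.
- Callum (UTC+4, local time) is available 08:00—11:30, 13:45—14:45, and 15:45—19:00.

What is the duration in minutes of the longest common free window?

75 minutes

Ines → UTC: 06:15–09:00, 14:00–14:45, 15:45–16:30.
Callum → UTC: 04:00–07:30, 09:45–10:45, 11:45–15:00.
Ines ∩ Callum: 06:15–07:30, 14:00–14:45.
Common window lengths: 75, 45 min; longest is 75.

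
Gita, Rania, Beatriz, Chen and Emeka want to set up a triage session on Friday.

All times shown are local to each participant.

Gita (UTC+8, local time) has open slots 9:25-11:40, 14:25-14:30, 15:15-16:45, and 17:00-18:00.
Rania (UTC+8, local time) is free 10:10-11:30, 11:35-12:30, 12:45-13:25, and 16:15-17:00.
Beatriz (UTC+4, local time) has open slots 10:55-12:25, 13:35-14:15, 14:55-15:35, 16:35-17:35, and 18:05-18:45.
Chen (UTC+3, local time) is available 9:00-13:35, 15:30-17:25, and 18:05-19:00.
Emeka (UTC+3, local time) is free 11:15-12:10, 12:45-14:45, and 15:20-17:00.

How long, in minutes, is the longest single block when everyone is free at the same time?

Gita → UTC: 01:25–03:40, 06:25–06:30, 07:15–08:45, 09:00–10:00.
Rania → UTC: 02:10–03:30, 03:35–04:30, 04:45–05:25, 08:15–09:00.
Beatriz → UTC: 06:55–08:25, 09:35–10:15, 10:55–11:35, 12:35–13:35, 14:05–14:45.
Chen → UTC: 06:00–10:35, 12:30–14:25, 15:05–16:00.
Emeka → UTC: 08:15–09:10, 09:45–11:45, 12:20–14:00.
Gita ∩ Rania: 02:10–03:30, 03:35–03:40, 08:15–08:45.
Gita ∩ Rania ∩ Beatriz: 08:15–08:25.
Gita ∩ Rania ∩ Beatriz ∩ Chen: 08:15–08:25.
Gita ∩ Rania ∩ Beatriz ∩ Chen ∩ Emeka: 08:15–08:25.
Single common window of 10 minutes.

10 minutes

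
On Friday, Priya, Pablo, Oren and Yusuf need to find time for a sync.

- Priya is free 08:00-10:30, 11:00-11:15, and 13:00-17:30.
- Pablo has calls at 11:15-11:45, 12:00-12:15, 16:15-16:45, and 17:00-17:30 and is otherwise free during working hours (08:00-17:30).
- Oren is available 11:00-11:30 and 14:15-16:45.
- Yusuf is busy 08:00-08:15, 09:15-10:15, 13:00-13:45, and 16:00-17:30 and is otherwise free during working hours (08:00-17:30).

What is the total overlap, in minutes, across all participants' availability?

Pablo free within 08:00–17:30: 08:00–11:15, 11:45–12:00, 12:15–16:15, 16:45–17:00.
Yusuf free within 08:00–17:30: 08:15–09:15, 10:15–13:00, 13:45–16:00.
Priya ∩ Pablo: 08:00–10:30, 11:00–11:15, 13:00–16:15, 16:45–17:00.
Priya ∩ Pablo ∩ Oren: 11:00–11:15, 14:15–16:15.
Priya ∩ Pablo ∩ Oren ∩ Yusuf: 11:00–11:15, 14:15–16:00.
Total common minutes: 15 + 105 = 120.

120 minutes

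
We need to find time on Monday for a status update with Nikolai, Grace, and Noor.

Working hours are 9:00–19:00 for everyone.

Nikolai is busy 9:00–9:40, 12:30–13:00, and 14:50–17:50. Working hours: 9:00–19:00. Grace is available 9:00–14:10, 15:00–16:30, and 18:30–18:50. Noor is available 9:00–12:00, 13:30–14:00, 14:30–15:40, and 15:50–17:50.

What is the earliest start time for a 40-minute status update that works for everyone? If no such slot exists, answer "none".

09:40

Nikolai free within 09:00–19:00: 09:40–12:30, 13:00–14:50, 17:50–19:00.
Nikolai ∩ Grace: 09:40–12:30, 13:00–14:10, 18:30–18:50.
Nikolai ∩ Grace ∩ Noor: 09:40–12:00, 13:30–14:00.
Windows ≥ 40 min: 09:40–12:00.
Earliest such window starts at 09:40.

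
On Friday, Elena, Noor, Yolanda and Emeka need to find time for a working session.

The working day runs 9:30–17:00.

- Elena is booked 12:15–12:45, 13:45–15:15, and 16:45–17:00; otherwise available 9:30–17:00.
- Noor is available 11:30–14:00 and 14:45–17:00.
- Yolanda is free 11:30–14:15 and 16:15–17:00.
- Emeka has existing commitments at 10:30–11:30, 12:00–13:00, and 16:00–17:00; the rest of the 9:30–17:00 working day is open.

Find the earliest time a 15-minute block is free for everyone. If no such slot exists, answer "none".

11:30

Elena free within 09:30–17:00: 09:30–12:15, 12:45–13:45, 15:15–16:45.
Emeka free within 09:30–17:00: 09:30–10:30, 11:30–12:00, 13:00–16:00.
Elena ∩ Noor: 11:30–12:15, 12:45–13:45, 15:15–16:45.
Elena ∩ Noor ∩ Yolanda: 11:30–12:15, 12:45–13:45, 16:15–16:45.
Elena ∩ Noor ∩ Yolanda ∩ Emeka: 11:30–12:00, 13:00–13:45.
Windows ≥ 15 min: 11:30–12:00, 13:00–13:45.
Earliest such window starts at 11:30.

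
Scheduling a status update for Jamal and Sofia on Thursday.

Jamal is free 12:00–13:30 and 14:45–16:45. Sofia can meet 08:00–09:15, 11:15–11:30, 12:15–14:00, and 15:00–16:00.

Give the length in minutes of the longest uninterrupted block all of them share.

75 minutes

Jamal ∩ Sofia: 12:15–13:30, 15:00–16:00.
Common window lengths: 75, 60 min; longest is 75.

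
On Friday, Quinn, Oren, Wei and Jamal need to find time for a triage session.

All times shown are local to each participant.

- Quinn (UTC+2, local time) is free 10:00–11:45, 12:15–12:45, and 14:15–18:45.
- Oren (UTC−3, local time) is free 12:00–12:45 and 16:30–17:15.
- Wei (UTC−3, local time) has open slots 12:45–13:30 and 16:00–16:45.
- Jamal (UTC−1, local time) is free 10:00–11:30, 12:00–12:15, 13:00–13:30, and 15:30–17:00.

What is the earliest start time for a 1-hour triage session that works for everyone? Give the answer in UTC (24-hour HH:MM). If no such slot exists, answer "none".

Quinn → UTC: 08:00–09:45, 10:15–10:45, 12:15–16:45.
Oren → UTC: 15:00–15:45, 19:30–20:15.
Wei → UTC: 15:45–16:30, 19:00–19:45.
Jamal → UTC: 11:00–12:30, 13:00–13:15, 14:00–14:30, 16:30–18:00.
Quinn ∩ Oren: 15:00–15:45.
Quinn ∩ Oren ∩ Wei: (none).
Quinn ∩ Oren ∩ Wei ∩ Jamal: (none).
Windows ≥ 60 min: (none).

none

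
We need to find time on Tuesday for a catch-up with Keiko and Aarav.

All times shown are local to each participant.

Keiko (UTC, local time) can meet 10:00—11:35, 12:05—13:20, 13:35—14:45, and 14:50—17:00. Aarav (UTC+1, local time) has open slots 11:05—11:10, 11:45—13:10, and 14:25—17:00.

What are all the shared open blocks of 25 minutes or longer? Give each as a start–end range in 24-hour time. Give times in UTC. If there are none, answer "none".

Keiko → UTC: 10:00–11:35, 12:05–13:20, 13:35–14:45, 14:50–17:00.
Aarav → UTC: 10:05–10:10, 10:45–12:10, 13:25–16:00.
Keiko ∩ Aarav: 10:05–10:10, 10:45–11:35, 12:05–12:10, 13:35–14:45, 14:50–16:00.
Windows ≥ 25 min: 10:45–11:35, 13:35–14:45, 14:50–16:00.

10:45–11:35, 13:35–14:45, 14:50–16:00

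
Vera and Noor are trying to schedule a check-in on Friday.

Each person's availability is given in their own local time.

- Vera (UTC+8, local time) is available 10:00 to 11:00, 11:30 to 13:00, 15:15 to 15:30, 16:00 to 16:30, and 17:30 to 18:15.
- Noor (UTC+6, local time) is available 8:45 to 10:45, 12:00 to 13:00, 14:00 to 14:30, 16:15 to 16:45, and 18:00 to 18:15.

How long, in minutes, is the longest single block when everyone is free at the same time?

75 minutes

Vera → UTC: 02:00–03:00, 03:30–05:00, 07:15–07:30, 08:00–08:30, 09:30–10:15.
Noor → UTC: 02:45–04:45, 06:00–07:00, 08:00–08:30, 10:15–10:45, 12:00–12:15.
Vera ∩ Noor: 02:45–03:00, 03:30–04:45, 08:00–08:30.
Common window lengths: 15, 75, 30 min; longest is 75.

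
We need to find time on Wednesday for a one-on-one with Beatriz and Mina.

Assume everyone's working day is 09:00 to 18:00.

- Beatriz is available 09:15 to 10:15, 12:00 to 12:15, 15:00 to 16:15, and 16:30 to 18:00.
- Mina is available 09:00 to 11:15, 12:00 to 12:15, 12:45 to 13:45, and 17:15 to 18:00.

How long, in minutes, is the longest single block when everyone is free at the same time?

Beatriz ∩ Mina: 09:15–10:15, 12:00–12:15, 17:15–18:00.
Common window lengths: 60, 15, 45 min; longest is 60.

60 minutes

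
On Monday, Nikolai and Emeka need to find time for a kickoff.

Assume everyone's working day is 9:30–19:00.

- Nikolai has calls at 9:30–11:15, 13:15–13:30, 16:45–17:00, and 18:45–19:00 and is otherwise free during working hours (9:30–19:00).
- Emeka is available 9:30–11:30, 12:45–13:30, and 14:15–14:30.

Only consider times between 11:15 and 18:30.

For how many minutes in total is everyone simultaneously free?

Nikolai free within 09:30–19:00: 11:15–13:15, 13:30–16:45, 17:00–18:45.
Nikolai ∩ Emeka: 11:15–11:30, 12:45–13:15, 14:15–14:30.
Restricted to 11:15–18:30: 11:15–11:30, 12:45–13:15, 14:15–14:30.
Total common minutes: 15 + 30 + 15 = 60.

60 minutes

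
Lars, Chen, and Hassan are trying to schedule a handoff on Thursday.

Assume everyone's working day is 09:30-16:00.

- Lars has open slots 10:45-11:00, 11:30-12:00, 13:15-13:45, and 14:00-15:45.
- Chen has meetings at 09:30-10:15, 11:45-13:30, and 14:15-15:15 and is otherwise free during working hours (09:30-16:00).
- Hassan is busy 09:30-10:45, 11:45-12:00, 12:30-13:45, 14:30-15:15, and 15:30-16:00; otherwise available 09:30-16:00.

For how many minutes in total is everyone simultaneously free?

Chen free within 09:30–16:00: 10:15–11:45, 13:30–14:15, 15:15–16:00.
Hassan free within 09:30–16:00: 10:45–11:45, 12:00–12:30, 13:45–14:30, 15:15–15:30.
Lars ∩ Chen: 10:45–11:00, 11:30–11:45, 13:30–13:45, 14:00–14:15, 15:15–15:45.
Lars ∩ Chen ∩ Hassan: 10:45–11:00, 11:30–11:45, 14:00–14:15, 15:15–15:30.
Total common minutes: 15 + 15 + 15 + 15 = 60.

60 minutes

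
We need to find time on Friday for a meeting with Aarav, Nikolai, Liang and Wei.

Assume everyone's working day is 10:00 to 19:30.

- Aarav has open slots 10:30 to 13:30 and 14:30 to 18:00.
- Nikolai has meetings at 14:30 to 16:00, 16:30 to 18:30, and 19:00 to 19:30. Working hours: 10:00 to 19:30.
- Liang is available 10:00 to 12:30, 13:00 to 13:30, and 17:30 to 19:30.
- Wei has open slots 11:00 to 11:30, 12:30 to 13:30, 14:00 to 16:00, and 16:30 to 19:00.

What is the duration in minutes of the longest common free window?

30 minutes

Nikolai free within 10:00–19:30: 10:00–14:30, 16:00–16:30, 18:30–19:00.
Aarav ∩ Nikolai: 10:30–13:30, 16:00–16:30.
Aarav ∩ Nikolai ∩ Liang: 10:30–12:30, 13:00–13:30.
Aarav ∩ Nikolai ∩ Liang ∩ Wei: 11:00–11:30, 13:00–13:30.
Common window lengths: 30, 30 min; longest is 30.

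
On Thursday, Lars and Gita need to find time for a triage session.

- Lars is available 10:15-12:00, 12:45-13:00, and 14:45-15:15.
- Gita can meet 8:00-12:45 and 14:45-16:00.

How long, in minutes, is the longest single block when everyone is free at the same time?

105 minutes

Lars ∩ Gita: 10:15–12:00, 14:45–15:15.
Common window lengths: 105, 30 min; longest is 105.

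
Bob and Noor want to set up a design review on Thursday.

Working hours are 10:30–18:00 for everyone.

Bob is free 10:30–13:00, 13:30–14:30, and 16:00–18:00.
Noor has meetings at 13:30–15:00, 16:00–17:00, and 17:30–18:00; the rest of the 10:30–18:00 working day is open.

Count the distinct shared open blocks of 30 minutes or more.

Noor free within 10:30–18:00: 10:30–13:30, 15:00–16:00, 17:00–17:30.
Bob ∩ Noor: 10:30–13:00, 17:00–17:30.
Windows ≥ 30 min: 10:30–13:00, 17:00–17:30.
That's 2 windows.

2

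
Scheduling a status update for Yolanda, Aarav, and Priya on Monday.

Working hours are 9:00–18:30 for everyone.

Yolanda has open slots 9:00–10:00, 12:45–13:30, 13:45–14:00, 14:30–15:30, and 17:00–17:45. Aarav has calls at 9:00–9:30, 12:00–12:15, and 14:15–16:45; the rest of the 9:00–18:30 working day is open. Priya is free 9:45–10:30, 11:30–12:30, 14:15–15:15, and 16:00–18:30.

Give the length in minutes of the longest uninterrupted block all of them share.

45 minutes

Aarav free within 09:00–18:30: 09:30–12:00, 12:15–14:15, 16:45–18:30.
Yolanda ∩ Aarav: 09:30–10:00, 12:45–13:30, 13:45–14:00, 17:00–17:45.
Yolanda ∩ Aarav ∩ Priya: 09:45–10:00, 17:00–17:45.
Common window lengths: 15, 45 min; longest is 45.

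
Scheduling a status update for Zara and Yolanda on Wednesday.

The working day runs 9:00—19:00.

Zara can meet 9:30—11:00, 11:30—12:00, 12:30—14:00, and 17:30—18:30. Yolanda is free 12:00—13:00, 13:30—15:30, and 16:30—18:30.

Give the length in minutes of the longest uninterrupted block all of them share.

Zara ∩ Yolanda: 12:30–13:00, 13:30–14:00, 17:30–18:30.
Common window lengths: 30, 30, 60 min; longest is 60.

60 minutes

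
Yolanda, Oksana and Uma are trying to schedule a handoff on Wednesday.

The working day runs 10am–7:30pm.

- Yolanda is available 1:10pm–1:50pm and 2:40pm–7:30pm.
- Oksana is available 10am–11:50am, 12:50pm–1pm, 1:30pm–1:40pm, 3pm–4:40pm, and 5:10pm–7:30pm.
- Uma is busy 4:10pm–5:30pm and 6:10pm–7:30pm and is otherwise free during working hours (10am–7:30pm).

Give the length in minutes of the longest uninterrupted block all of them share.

Uma free within 10:00–19:30: 10:00–16:10, 17:30–18:10.
Yolanda ∩ Oksana: 13:30–13:40, 15:00–16:40, 17:10–19:30.
Yolanda ∩ Oksana ∩ Uma: 13:30–13:40, 15:00–16:10, 17:30–18:10.
Common window lengths: 10, 70, 40 min; longest is 70.

70 minutes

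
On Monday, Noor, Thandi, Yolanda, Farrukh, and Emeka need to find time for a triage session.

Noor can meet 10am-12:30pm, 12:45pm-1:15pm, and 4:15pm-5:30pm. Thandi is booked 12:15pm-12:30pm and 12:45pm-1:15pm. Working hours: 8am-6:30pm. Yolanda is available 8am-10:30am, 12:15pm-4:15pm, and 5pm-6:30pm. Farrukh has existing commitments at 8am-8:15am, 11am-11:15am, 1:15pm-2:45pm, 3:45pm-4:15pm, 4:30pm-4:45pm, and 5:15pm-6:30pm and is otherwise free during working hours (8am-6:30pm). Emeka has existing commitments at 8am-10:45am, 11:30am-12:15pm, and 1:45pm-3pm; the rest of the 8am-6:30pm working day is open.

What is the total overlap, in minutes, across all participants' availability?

Thandi free within 08:00–18:30: 08:00–12:15, 12:30–12:45, 13:15–18:30.
Farrukh free within 08:00–18:30: 08:15–11:00, 11:15–13:15, 14:45–15:45, 16:15–16:30, 16:45–17:15.
Emeka free within 08:00–18:30: 10:45–11:30, 12:15–13:45, 15:00–18:30.
Noor ∩ Thandi: 10:00–12:15, 16:15–17:30.
Noor ∩ Thandi ∩ Yolanda: 10:00–10:30, 17:00–17:30.
Noor ∩ Thandi ∩ Yolanda ∩ Farrukh: 10:00–10:30, 17:00–17:15.
Noor ∩ Thandi ∩ Yolanda ∩ Farrukh ∩ Emeka: 17:00–17:15.
Total common minutes: 15.

15 minutes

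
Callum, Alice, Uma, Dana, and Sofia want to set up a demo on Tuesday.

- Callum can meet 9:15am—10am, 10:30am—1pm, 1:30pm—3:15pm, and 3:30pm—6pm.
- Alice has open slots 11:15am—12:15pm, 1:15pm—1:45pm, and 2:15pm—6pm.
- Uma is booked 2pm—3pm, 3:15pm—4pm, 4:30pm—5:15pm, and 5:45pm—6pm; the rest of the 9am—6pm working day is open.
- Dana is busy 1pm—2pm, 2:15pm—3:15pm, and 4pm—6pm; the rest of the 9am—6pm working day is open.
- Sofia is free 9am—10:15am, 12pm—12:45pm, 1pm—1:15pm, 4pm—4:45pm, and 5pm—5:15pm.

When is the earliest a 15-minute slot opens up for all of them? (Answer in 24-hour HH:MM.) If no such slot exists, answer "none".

12:00

Uma free within 09:00–18:00: 09:00–14:00, 15:00–15:15, 16:00–16:30, 17:15–17:45.
Dana free within 09:00–18:00: 09:00–13:00, 14:00–14:15, 15:15–16:00.
Callum ∩ Alice: 11:15–12:15, 13:30–13:45, 14:15–15:15, 15:30–18:00.
Callum ∩ Alice ∩ Uma: 11:15–12:15, 13:30–13:45, 15:00–15:15, 16:00–16:30, 17:15–17:45.
Callum ∩ Alice ∩ Uma ∩ Dana: 11:15–12:15.
Callum ∩ Alice ∩ Uma ∩ Dana ∩ Sofia: 12:00–12:15.
Windows ≥ 15 min: 12:00–12:15.
Earliest such window starts at 12:00.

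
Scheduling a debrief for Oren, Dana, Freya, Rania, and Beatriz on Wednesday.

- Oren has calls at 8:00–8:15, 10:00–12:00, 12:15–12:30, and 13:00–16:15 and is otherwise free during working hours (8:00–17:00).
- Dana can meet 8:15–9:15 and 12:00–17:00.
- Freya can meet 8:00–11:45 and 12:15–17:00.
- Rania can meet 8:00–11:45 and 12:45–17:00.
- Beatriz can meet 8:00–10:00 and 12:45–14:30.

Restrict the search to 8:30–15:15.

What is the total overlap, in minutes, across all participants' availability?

Oren free within 08:00–17:00: 08:15–10:00, 12:00–12:15, 12:30–13:00, 16:15–17:00.
Oren ∩ Dana: 08:15–09:15, 12:00–12:15, 12:30–13:00, 16:15–17:00.
Oren ∩ Dana ∩ Freya: 08:15–09:15, 12:30–13:00, 16:15–17:00.
Oren ∩ Dana ∩ Freya ∩ Rania: 08:15–09:15, 12:45–13:00, 16:15–17:00.
Oren ∩ Dana ∩ Freya ∩ Rania ∩ Beatriz: 08:15–09:15, 12:45–13:00.
Restricted to 08:30–15:15: 08:30–09:15, 12:45–13:00.
Total common minutes: 45 + 15 = 60.

60 minutes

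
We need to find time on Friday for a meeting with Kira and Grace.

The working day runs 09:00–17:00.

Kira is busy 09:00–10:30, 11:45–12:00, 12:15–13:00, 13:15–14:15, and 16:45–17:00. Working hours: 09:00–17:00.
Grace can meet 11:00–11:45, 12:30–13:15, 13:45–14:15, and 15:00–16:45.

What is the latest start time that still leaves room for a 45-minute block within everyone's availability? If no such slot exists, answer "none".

Kira free within 09:00–17:00: 10:30–11:45, 12:00–12:15, 13:00–13:15, 14:15–16:45.
Kira ∩ Grace: 11:00–11:45, 13:00–13:15, 15:00–16:45.
Windows ≥ 45 min: 11:00–11:45, 15:00–16:45.
Latest start in the last window 15:00–16:45 is 16:45 − 45 min = 16:00.

16:00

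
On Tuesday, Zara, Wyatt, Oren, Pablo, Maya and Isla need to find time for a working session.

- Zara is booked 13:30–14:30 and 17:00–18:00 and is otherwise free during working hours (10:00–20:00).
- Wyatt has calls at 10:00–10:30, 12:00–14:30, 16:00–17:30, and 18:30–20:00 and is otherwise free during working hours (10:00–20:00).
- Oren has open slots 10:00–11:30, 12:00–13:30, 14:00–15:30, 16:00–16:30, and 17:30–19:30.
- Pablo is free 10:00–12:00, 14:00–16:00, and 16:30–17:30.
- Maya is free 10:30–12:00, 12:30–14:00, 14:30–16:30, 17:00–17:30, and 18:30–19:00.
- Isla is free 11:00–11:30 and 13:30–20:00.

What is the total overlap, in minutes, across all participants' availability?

Zara free within 10:00–20:00: 10:00–13:30, 14:30–17:00, 18:00–20:00.
Wyatt free within 10:00–20:00: 10:30–12:00, 14:30–16:00, 17:30–18:30.
Zara ∩ Wyatt: 10:30–12:00, 14:30–16:00, 18:00–18:30.
Zara ∩ Wyatt ∩ Oren: 10:30–11:30, 14:30–15:30, 18:00–18:30.
Zara ∩ Wyatt ∩ Oren ∩ Pablo: 10:30–11:30, 14:30–15:30.
Zara ∩ Wyatt ∩ Oren ∩ Pablo ∩ Maya: 10:30–11:30, 14:30–15:30.
Zara ∩ Wyatt ∩ Oren ∩ Pablo ∩ Maya ∩ Isla: 11:00–11:30, 14:30–15:30.
Total common minutes: 30 + 60 = 90.

90 minutes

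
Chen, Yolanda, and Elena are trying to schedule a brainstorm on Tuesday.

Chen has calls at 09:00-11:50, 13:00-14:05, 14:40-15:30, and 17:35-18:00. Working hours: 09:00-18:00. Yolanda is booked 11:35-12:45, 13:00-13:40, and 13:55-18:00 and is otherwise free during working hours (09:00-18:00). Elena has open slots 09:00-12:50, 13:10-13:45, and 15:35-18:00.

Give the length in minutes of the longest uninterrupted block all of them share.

5 minutes

Chen free within 09:00–18:00: 11:50–13:00, 14:05–14:40, 15:30–17:35.
Yolanda free within 09:00–18:00: 09:00–11:35, 12:45–13:00, 13:40–13:55.
Chen ∩ Yolanda: 12:45–13:00.
Chen ∩ Yolanda ∩ Elena: 12:45–12:50.
Single common window of 5 minutes.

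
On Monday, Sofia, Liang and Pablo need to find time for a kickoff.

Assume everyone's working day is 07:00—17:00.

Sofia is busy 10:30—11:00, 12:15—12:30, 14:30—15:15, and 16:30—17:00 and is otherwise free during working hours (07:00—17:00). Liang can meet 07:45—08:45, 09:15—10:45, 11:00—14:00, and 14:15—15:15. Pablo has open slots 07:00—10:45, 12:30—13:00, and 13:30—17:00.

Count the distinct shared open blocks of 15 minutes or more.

5

Sofia free within 07:00–17:00: 07:00–10:30, 11:00–12:15, 12:30–14:30, 15:15–16:30.
Sofia ∩ Liang: 07:45–08:45, 09:15–10:30, 11:00–12:15, 12:30–14:00, 14:15–14:30.
Sofia ∩ Liang ∩ Pablo: 07:45–08:45, 09:15–10:30, 12:30–13:00, 13:30–14:00, 14:15–14:30.
Windows ≥ 15 min: 07:45–08:45, 09:15–10:30, 12:30–13:00, 13:30–14:00, 14:15–14:30.
That's 5 windows.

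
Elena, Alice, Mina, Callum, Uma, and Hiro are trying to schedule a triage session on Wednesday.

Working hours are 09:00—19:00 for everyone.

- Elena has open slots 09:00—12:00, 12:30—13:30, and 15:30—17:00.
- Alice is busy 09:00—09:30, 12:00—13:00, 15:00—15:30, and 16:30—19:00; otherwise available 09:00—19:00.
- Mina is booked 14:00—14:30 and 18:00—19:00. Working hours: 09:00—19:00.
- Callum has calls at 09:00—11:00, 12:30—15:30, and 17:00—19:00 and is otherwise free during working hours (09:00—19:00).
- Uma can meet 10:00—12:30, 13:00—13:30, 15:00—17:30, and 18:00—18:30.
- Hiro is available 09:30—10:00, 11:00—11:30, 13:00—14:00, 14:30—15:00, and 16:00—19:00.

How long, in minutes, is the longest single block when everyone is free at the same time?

Alice free within 09:00–19:00: 09:30–12:00, 13:00–15:00, 15:30–16:30.
Mina free within 09:00–19:00: 09:00–14:00, 14:30–18:00.
Callum free within 09:00–19:00: 11:00–12:30, 15:30–17:00.
Elena ∩ Alice: 09:30–12:00, 13:00–13:30, 15:30–16:30.
Elena ∩ Alice ∩ Mina: 09:30–12:00, 13:00–13:30, 15:30–16:30.
Elena ∩ Alice ∩ Mina ∩ Callum: 11:00–12:00, 15:30–16:30.
Elena ∩ Alice ∩ Mina ∩ Callum ∩ Uma: 11:00–12:00, 15:30–16:30.
Elena ∩ Alice ∩ Mina ∩ Callum ∩ Uma ∩ Hiro: 11:00–11:30, 16:00–16:30.
Common window lengths: 30, 30 min; longest is 30.

30 minutes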